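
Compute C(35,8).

C(35,8) = (35·34·33·32·31·30·29·28) / 8! = 948964262400 / 40320 = 23535820.

23535820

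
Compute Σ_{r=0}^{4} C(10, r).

386

1 + 10 + 45 + 120 + 210 = 386.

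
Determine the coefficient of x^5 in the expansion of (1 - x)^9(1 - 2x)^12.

-185310

Coefficient of x^5 = Σ_{j} C(9,j)·(-1)^j·C(12,5-j)·(-2)^(5-j) for j from 0 to 5.
= (-25344) + (-71280) + (-63360) + (-22176) + (-3024) + (-126) = -185310.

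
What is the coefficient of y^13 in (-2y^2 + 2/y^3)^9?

4608

General term: C(9,j)·(-2y^2)^j·(2/y^3)^(9-j), with y-exponent 2j − 3(9−j) = 5j − 27.
Set 5j − 27 = 13: j = 8.
C(9,8) = 9; (-2)^8 = 256; 2^1 = 2.
Coefficient = 9 · 256 · 2 = 4608.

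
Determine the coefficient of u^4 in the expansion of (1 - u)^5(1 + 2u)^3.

Coefficient of u^4 = Σ_{j} C(5,j)·(-1)^j·C(3,4-j)·2^(4-j) for j from 1 to 4.
= (-40) + 120 + (-60) + 5 = 25.

25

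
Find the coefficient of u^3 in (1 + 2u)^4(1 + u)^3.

129

Coefficient of u^3 = Σ_{j} C(4,j)·2^j·C(3,3-j)·1^(3-j) for j from 0 to 3.
= 1 + 24 + 72 + 32 = 129.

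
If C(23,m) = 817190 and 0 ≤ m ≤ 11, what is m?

9

C(23,m) increases on 0 ≤ m ≤ 11. C(23,8) = 490314 and C(23,9) = 817190, so m = 9.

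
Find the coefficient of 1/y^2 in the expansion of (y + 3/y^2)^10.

17010

General term: C(10,j)·(y)^j·(3/y^2)^(10-j), with y-exponent 1j − 2(10−j) = 3j − 20.
Set 3j − 20 = -2: j = 6.
C(10,6) = 210; 1^6 = 1; 3^4 = 81.
Coefficient = 210 · 1 · 81 = 17010.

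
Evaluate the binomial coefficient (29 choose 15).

77558760

C(29,15) = C(29,14) by symmetry.
C(29,14) = (29·28·27·26·25·24·23·22·21·20·19·18·17·16) / 14! = 6761440164390912000 / 87178291200 = 77558760.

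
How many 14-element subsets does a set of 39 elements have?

15084504396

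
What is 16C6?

8008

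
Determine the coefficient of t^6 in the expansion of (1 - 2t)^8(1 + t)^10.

Coefficient of t^6 = Σ_{j} C(8,j)·(-2)^j·C(10,6-j)·1^(6-j) for j from 0 to 6.
= 210 + (-4032) + 23520 + (-53760) + 50400 + (-17920) + 1792 = 210.

210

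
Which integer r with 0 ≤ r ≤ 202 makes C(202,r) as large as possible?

C(202,r) is maximized at r = 202/2 = 101.

101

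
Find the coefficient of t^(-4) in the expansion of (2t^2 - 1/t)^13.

2288

General term: C(13,j)·(2t^2)^j·(-1/t)^(13-j), with t-exponent 2j − 1(13−j) = 3j − 13.
Set 3j − 13 = -4: j = 3.
C(13,3) = 286; 2^3 = 8; (-1)^10 = 1.
Coefficient = 286 · 8 · 1 = 2288.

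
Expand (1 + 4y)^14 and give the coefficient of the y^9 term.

524812288

The general term is C(14,j)·(1)^j·(4y)^(14-j); the y^9 term has j = 5.
C(14,5) = 2002.
Coefficient = C(14,5) · 4^9 = 2002 · 262144 = 524812288.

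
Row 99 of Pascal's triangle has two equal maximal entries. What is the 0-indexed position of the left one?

For odd n = 99, C(99,k) peaks at k = (n−1)/2 and (n+1)/2; the smaller is 49.

49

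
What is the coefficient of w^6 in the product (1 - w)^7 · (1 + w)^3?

14

Coefficient of w^6 = Σ_{j} C(7,j)·(-1)^j·C(3,6-j)·1^(6-j) for j from 3 to 6.
= (-35) + 105 + (-63) + 7 = 14.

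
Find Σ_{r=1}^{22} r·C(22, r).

Since r·C(22,r) = 22·C(21,r−1), the sum is 22·2^21 = 22·2097152 = 46137344.

46137344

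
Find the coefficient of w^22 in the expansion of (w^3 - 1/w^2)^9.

General term: C(9,j)·(w^3)^j·(-1/w^2)^(9-j), with w-exponent 3j − 2(9−j) = 5j − 18.
Set 5j − 18 = 22: j = 8.
C(9,8) = 9; 1^8 = 1; (-1)^1 = -1.
Coefficient = 9 · 1 · (-1) = -9.

-9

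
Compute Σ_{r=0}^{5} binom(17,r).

9402

1 + 17 + 136 + 680 + 2380 + 6188 = 9402.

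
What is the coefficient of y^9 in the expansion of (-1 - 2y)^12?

The general term is C(12,j)·(-1)^j·(-2y)^(12-j); the y^9 term has j = 3.
C(12,3) = 220.
Coefficient = C(12,3) · (-1)^3 · (-2)^9 = 220 · (-1) · (-512) = 112640.

112640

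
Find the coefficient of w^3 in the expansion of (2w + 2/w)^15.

164003840

General term: C(15,j)·(2w)^j·(2/w)^(15-j), with w-exponent 1j − 1(15−j) = 2j − 15.
Set 2j − 15 = 3: j = 9.
C(15,9) = 5005; 2^9 = 512; 2^6 = 64.
Coefficient = 5005 · 512 · 64 = 164003840.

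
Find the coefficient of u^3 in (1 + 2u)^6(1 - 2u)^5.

-40

Coefficient of u^3 = Σ_{j} C(6,j)·2^j·C(5,3-j)·(-2)^(3-j) for j from 0 to 3.
= (-80) + 480 + (-600) + 160 = -40.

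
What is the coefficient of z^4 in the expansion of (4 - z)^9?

The general term is C(9,j)·(4)^j·(-z)^(9-j); the z^4 term has j = 5.
C(9,5) = 126.
Coefficient = C(9,5) · 4^5 = 126 · 1024 = 129024.

129024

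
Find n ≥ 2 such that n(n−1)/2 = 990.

45

n(n−1)/2 = 990 ⇒ n(n−1) = 1980. Since 45·44 = 1980, n = 45.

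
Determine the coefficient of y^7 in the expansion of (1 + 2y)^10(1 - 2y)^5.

5760

Coefficient of y^7 = Σ_{j} C(10,j)·2^j·C(5,7-j)·(-2)^(7-j) for j from 2 to 7.
= (-5760) + 76800 + (-268800) + 322560 + (-134400) + 15360 = 5760.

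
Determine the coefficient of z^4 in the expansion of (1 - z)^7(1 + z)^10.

0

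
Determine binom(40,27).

12033222880

C(40,27) = C(40,13) by symmetry.
C(40,13) = (40·39·38·37·36·35·34·33·32·31·30·29·28) / 13! = 74931129164795904000 / 6227020800 = 12033222880.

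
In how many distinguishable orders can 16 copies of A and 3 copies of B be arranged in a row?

Choose positions for the A's: C(19,16) = 969.

969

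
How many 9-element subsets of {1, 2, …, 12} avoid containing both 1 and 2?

100

All 9-subsets: C(12,9) = 220. Those containing both fixed elements: C(10,7) = 120.
220 − 120 = 100.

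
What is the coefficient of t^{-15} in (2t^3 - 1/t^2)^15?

3640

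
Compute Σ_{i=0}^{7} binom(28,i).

1 + 28 + 378 + 3276 + 20475 + 98280 + 376740 + 1184040 = 1683218.

1683218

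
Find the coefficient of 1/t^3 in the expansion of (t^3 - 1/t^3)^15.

General term: C(15,j)·(t^3)^j·(-1/t^3)^(15-j), with t-exponent 3j − 3(15−j) = 6j − 45.
Set 6j − 45 = -3: j = 7.
C(15,7) = 6435; 1^7 = 1; (-1)^8 = 1.
Coefficient = 6435 · 1 · 1 = 6435.

6435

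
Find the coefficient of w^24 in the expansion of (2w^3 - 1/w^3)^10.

-5120

General term: C(10,j)·(2w^3)^j·(-1/w^3)^(10-j), with w-exponent 3j − 3(10−j) = 6j − 30.
Set 6j − 30 = 24: j = 9.
C(10,9) = 10; 2^9 = 512; (-1)^1 = -1.
Coefficient = 10 · 512 · (-1) = -5120.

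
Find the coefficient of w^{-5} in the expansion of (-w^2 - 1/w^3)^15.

-6435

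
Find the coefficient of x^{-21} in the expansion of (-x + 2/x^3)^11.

-42240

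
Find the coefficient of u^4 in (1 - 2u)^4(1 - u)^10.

Coefficient of u^4 = Σ_{j} C(4,j)·(-2)^j·C(10,4-j)·(-1)^(4-j) for j from 0 to 4.
= 210 + 960 + 1080 + 320 + 16 = 2586.

2586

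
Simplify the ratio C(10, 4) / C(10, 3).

C(n,k+1)/C(n,k) = (n−k)/(k+1) = (10−3)/(3+1) = 7/4.

7/4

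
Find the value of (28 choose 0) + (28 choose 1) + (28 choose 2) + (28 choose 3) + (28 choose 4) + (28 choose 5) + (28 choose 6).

1 + 28 + 378 + 3276 + 20475 + 98280 + 376740 = 499178.

499178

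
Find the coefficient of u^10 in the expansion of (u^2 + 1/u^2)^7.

7

General term: C(7,j)·(u^2)^j·(1/u^2)^(7-j), with u-exponent 2j − 2(7−j) = 4j − 14.
Set 4j − 14 = 10: j = 6.
C(7,6) = 7; 1^6 = 1; 1^1 = 1.
Coefficient = 7 · 1 · 1 = 7.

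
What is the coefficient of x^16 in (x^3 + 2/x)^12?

General term: C(12,j)·(x^3)^j·(2/x)^(12-j), with x-exponent 3j − 1(12−j) = 4j − 12.
Set 4j − 12 = 16: j = 7.
C(12,7) = 792; 1^7 = 1; 2^5 = 32.
Coefficient = 792 · 1 · 32 = 25344.

25344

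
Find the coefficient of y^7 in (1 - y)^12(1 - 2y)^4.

-46552

Coefficient of y^7 = Σ_{j} C(12,j)·(-1)^j·C(4,7-j)·(-2)^(7-j) for j from 3 to 7.
= (-3520) + (-15840) + (-19008) + (-7392) + (-792) = -46552.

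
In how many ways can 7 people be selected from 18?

31824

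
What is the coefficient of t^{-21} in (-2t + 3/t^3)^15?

6304858560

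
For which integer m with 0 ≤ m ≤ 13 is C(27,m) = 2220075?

8

C(27,m) increases on 0 ≤ m ≤ 13. C(27,7) = 888030 and C(27,8) = 2220075, so m = 8.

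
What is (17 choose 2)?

C(17,2) = (17·16) / 2! = 272 / 2 = 136.

136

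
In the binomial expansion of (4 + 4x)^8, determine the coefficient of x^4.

4587520

The general term is C(8,j)·(4)^j·(4x)^(8-j); the x^4 term has j = 4.
C(8,4) = 70.
Coefficient = C(8,4) · 4^4 · 4^4 = 70 · 256 · 256 = 4587520.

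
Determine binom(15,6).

C(15,6) = (15·14·13·12·11·10) / 6! = 3603600 / 720 = 5005.

5005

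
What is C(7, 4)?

35

C(7,4) = C(7,3) by symmetry.
C(7,3) = (7·6·5) / 3! = 210 / 6 = 35.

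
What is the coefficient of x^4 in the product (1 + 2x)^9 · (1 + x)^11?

20628

Coefficient of x^4 = Σ_{j} C(9,j)·2^j·C(11,4-j)·1^(4-j) for j from 0 to 4.
= 330 + 2970 + 7920 + 7392 + 2016 = 20628.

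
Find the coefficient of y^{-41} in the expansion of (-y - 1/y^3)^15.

-15

General term: C(15,j)·(-y)^j·(-1/y^3)^(15-j), with y-exponent 1j − 3(15−j) = 4j − 45.
Set 4j − 45 = -41: j = 1.
C(15,1) = 15; (-1)^1 = -1; (-1)^14 = 1.
Coefficient = 15 · (-1) · 1 = -15.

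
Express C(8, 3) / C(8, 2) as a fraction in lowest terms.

2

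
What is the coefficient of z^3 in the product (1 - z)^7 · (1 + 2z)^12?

Coefficient of z^3 = Σ_{j} C(7,j)·(-1)^j·C(12,3-j)·2^(3-j) for j from 0 to 3.
= 1760 + (-1848) + 504 + (-35) = 381.

381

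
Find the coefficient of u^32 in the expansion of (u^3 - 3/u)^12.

General term: C(12,j)·(u^3)^j·(-3/u)^(12-j), with u-exponent 3j − 1(12−j) = 4j − 12.
Set 4j − 12 = 32: j = 11.
C(12,11) = 12; 1^11 = 1; (-3)^1 = -3.
Coefficient = 12 · 1 · (-3) = -36.

-36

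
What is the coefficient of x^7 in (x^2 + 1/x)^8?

General term: C(8,j)·(x^2)^j·(1/x)^(8-j), with x-exponent 2j − 1(8−j) = 3j − 8.
Set 3j − 8 = 7: j = 5.
C(8,5) = 56; 1^5 = 1; 1^3 = 1.
Coefficient = 56 · 1 · 1 = 56.

56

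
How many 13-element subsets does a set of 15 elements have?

105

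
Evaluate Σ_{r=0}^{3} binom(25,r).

1 + 25 + 300 + 2300 = 2626.

2626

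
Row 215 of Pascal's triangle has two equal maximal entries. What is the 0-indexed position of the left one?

107

For odd n = 215, C(215,i) peaks at i = (n−1)/2 and (n+1)/2; the smaller is 107.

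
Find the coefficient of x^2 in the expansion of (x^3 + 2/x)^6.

General term: C(6,j)·(x^3)^j·(2/x)^(6-j), with x-exponent 3j − 1(6−j) = 4j − 6.
Set 4j − 6 = 2: j = 2.
C(6,2) = 15; 1^2 = 1; 2^4 = 16.
Coefficient = 15 · 1 · 16 = 240.

240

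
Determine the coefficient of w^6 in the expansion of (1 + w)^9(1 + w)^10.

Coefficient of w^6 = Σ_{j} C(9,j)·C(10,6-j) for j from 0 to 6.
= 210 + 2268 + 7560 + 10080 + 5670 + 1260 + 84 = 27132.

27132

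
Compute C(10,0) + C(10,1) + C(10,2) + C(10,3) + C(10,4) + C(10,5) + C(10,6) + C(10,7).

968

1 + 10 + 45 + 120 + 210 + 252 + 210 + 120 = 968.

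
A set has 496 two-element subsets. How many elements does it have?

n(n−1)/2 = 496 ⇒ n(n−1) = 992. Since 32·31 = 992, n = 32.

32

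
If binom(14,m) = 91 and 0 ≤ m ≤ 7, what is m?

C(14,m) increases on 0 ≤ m ≤ 7. C(14,1) = 14 and C(14,2) = 91, so m = 2.

2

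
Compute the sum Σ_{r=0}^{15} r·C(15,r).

Differentiating (1+x)^15 and setting x=1: Σ r·C(15,r) = 15·2^14 = 245760.

245760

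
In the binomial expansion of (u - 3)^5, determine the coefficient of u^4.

-15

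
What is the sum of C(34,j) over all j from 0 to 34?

The entries of row 34 sum to 2^34 = 17179869184.

17179869184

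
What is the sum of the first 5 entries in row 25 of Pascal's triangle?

1 + 25 + 300 + 2300 + 12650 = 15276.

15276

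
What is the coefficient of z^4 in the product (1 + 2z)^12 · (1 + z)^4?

16641

Coefficient of z^4 = Σ_{j} C(12,j)·2^j·C(4,4-j)·1^(4-j) for j from 0 to 4.
= 1 + 96 + 1584 + 7040 + 7920 = 16641.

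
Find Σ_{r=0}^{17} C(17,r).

The entries of row 17 sum to 2^17 = 131072.

131072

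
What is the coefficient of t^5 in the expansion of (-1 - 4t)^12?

811008

The general term is C(12,j)·(-1)^j·(-4t)^(12-j); the t^5 term has j = 7.
C(12,7) = 792.
Coefficient = C(12,7) · (-1)^7 · (-4)^5 = 792 · (-1) · (-1024) = 811008.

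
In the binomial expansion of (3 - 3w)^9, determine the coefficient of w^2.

708588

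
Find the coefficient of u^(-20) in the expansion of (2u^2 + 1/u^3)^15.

General term: C(15,j)·(2u^2)^j·(1/u^3)^(15-j), with u-exponent 2j − 3(15−j) = 5j − 45.
Set 5j − 45 = -20: j = 5.
C(15,5) = 3003; 2^5 = 32; 1^10 = 1.
Coefficient = 3003 · 32 · 1 = 96096.

96096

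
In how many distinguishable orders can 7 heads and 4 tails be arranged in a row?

330

Choose positions for the heads: C(11,7) = 330.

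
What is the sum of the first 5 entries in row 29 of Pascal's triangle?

1 + 29 + 406 + 3654 + 23751 = 27841.

27841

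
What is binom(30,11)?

C(30,11) = (30·29·28·27·26·25·24·23·22·21·20) / 11! = 2180547008640000 / 39916800 = 54627300.

54627300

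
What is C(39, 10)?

635745396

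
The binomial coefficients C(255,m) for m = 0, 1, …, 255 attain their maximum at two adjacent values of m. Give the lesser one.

For odd n = 255, C(255,m) peaks at m = (n−1)/2 and (n+1)/2; the lesser is 127.

127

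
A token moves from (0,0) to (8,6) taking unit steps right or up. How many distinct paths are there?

Each path is a sequence of 14 steps with 8 rights: C(14,8) = 3003.

3003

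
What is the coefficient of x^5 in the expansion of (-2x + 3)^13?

The general term is C(13,j)·(-2x)^j·(3)^(13-j); the x^5 term has j = 5.
C(13,5) = 1287.
Coefficient = C(13,5) · (-2)^5 · 3^8 = 1287 · (-32) · 6561 = -270208224.

-270208224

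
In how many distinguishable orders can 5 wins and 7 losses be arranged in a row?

792

Choose positions for the wins: C(12,5) = 792.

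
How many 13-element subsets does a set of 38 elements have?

5414950296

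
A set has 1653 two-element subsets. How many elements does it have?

58

n(n−1)/2 = 1653 ⇒ n(n−1) = 3306. Since 58·57 = 3306, n = 58.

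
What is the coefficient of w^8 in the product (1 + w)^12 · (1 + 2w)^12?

16399647

Coefficient of w^8 = Σ_{j} C(12,j)·1^j·C(12,8-j)·2^(8-j) for j from 0 to 8.
= 126720 + 1216512 + 3902976 + 5575680 + 3920400 + 1393920 + 243936 + 19008 + 495 = 16399647.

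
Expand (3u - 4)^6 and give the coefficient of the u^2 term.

The general term is C(6,j)·(3u)^j·(-4)^(6-j); the u^2 term has j = 2.
C(6,2) = 15.
Coefficient = C(6,2) · 3^2 · (-4)^4 = 15 · 9 · 256 = 34560.

34560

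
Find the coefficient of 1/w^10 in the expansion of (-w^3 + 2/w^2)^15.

2795520

General term: C(15,j)·(-w^3)^j·(2/w^2)^(15-j), with w-exponent 3j − 2(15−j) = 5j − 30.
Set 5j − 30 = -10: j = 4.
C(15,4) = 1365; (-1)^4 = 1; 2^11 = 2048.
Coefficient = 1365 · 1 · 2048 = 2795520.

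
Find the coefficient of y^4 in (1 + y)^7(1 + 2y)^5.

Coefficient of y^4 = Σ_{j} C(7,j)·1^j·C(5,4-j)·2^(4-j) for j from 0 to 4.
= 80 + 560 + 840 + 350 + 35 = 1865.

1865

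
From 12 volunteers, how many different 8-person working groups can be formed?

495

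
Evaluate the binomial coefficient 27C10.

8436285

C(27,10) = (27·26·25·24·23·22·21·20·19·18) / 10! = 30613591008000 / 3628800 = 8436285.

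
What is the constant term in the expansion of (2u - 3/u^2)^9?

-145152

General term: C(9,j)·(2u)^j·(-3/u^2)^(9-j), with u-exponent 1j − 2(9−j) = 3j − 18.
Set 3j − 18 = 0: j = 6.
C(9,6) = 84; 2^6 = 64; (-3)^3 = -27.
Coefficient = 84 · 64 · (-27) = -145152.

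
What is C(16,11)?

4368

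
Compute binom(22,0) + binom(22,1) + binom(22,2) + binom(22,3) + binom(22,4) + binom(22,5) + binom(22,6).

1 + 22 + 231 + 1540 + 7315 + 26334 + 74613 = 110056.

110056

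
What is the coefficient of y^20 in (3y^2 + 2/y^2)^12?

4251528

General term: C(12,j)·(3y^2)^j·(2/y^2)^(12-j), with y-exponent 2j − 2(12−j) = 4j − 24.
Set 4j − 24 = 20: j = 11.
C(12,11) = 12; 3^11 = 177147; 2^1 = 2.
Coefficient = 12 · 177147 · 2 = 4251528.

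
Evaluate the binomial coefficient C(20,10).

184756

C(20,10) = (20·19·18·17·16·15·14·13·12·11) / 10! = 670442572800 / 3628800 = 184756.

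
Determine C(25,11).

C(25,11) = (25·24·23·22·21·20·19·18·17·16·15) / 11! = 177925144320000 / 39916800 = 4457400.

4457400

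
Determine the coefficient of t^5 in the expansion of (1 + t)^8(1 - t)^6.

30

Coefficient of t^5 = Σ_{j} C(8,j)·1^j·C(6,5-j)·(-1)^(5-j) for j from 0 to 5.
= (-6) + 120 + (-560) + 840 + (-420) + 56 = 30.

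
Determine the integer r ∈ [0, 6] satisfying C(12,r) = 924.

6

C(12,r) increases on 0 ≤ r ≤ 6. C(12,5) = 792 and C(12,6) = 924, so r = 6.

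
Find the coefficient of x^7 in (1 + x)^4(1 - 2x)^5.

Coefficient of x^7 = Σ_{j} C(4,j)·1^j·C(5,7-j)·(-2)^(7-j) for j from 2 to 4.
= (-192) + 320 + (-80) = 48.

48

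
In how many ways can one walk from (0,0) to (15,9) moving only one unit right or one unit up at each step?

Each path is a sequence of 24 steps with 15 rights: C(24,15) = 1307504.

1307504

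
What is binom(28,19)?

6906900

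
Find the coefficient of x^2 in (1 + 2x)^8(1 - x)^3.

Coefficient of x^2 = Σ_{j} C(8,j)·2^j·C(3,2-j)·(-1)^(2-j) for j from 0 to 2.
= 3 + (-48) + 112 = 67.

67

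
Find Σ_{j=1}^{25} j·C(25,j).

419430400

Differentiating (1+x)^25 and setting x=1: Σ j·C(25,j) = 25·2^24 = 419430400.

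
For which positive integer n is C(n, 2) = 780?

n(n−1)/2 = 780 ⇒ n(n−1) = 1560. Since 40·39 = 1560, n = 40.

40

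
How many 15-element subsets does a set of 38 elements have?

15471286560

C(38,15) = (38·37·36·35·34·33·32·31·30·29·28·27·26·25·24) / 15! = 20231404874494894080000 / 1307674368000 = 15471286560.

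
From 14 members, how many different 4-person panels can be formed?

1001

This is C(14,4) = 1001.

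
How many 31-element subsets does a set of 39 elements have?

61523748

C(39,31) = C(39,8) by symmetry.
C(39,8) = (39·38·37·36·35·34·33·32) / 8! = 2480637519360 / 40320 = 61523748.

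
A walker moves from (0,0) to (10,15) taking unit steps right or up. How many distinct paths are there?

3268760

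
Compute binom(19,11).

C(19,11) = C(19,8) by symmetry.
C(19,8) = (19·18·17·16·15·14·13·12) / 8! = 3047466240 / 40320 = 75582.

75582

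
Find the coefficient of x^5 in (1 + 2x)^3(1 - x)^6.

-36

Coefficient of x^5 = Σ_{j} C(3,j)·2^j·C(6,5-j)·(-1)^(5-j) for j from 0 to 3.
= (-6) + 90 + (-240) + 120 = -36.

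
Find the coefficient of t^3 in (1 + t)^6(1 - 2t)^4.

Coefficient of t^3 = Σ_{j} C(6,j)·1^j·C(4,3-j)·(-2)^(3-j) for j from 0 to 3.
= (-32) + 144 + (-120) + 20 = 12.

12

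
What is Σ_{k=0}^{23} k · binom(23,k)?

96468992

Since k·C(23,k) = 23·C(22,k−1), the sum is 23·2^22 = 23·4194304 = 96468992.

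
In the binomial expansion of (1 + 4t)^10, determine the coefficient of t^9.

2621440

The general term is C(10,j)·(1)^j·(4t)^(10-j); the t^9 term has j = 1.
C(10,1) = 10.
Coefficient = C(10,1) · 4^9 = 10 · 262144 = 2621440.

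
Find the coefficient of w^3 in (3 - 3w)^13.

The general term is C(13,j)·(3)^j·(-3w)^(13-j); the w^3 term has j = 10.
C(13,10) = 286.
Coefficient = C(13,10) · 3^10 · (-3)^3 = 286 · 59049 · (-27) = -455976378.

-455976378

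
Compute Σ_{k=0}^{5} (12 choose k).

1 + 12 + 66 + 220 + 495 + 792 = 1586.

1586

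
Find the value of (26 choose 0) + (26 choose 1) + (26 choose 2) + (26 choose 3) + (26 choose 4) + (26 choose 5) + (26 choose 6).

313912

1 + 26 + 325 + 2600 + 14950 + 65780 + 230230 = 313912.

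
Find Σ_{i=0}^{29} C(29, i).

The entries of row 29 sum to 2^29 = 536870912.

536870912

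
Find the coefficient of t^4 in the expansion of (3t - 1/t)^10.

-262440

General term: C(10,j)·(3t)^j·(-1/t)^(10-j), with t-exponent 1j − 1(10−j) = 2j − 10.
Set 2j − 10 = 4: j = 7.
C(10,7) = 120; 3^7 = 2187; (-1)^3 = -1.
Coefficient = 120 · 2187 · (-1) = -262440.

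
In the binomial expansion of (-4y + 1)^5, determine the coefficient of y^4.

1280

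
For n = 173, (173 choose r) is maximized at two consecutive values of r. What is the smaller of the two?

86

For odd n = 173, C(173,r) peaks at r = (n−1)/2 and (n+1)/2; the smaller is 86.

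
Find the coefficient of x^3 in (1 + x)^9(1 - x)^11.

18

Coefficient of x^3 = Σ_{j} C(9,j)·1^j·C(11,3-j)·(-1)^(3-j) for j from 0 to 3.
= (-165) + 495 + (-396) + 84 = 18.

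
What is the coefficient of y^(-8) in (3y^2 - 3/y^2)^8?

General term: C(8,j)·(3y^2)^j·(-3/y^2)^(8-j), with y-exponent 2j − 2(8−j) = 4j − 16.
Set 4j − 16 = -8: j = 2.
C(8,2) = 28; 3^2 = 9; (-3)^6 = 729.
Coefficient = 28 · 9 · 729 = 183708.

183708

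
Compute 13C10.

286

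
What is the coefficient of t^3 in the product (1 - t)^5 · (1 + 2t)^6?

Coefficient of t^3 = Σ_{j} C(5,j)·(-1)^j·C(6,3-j)·2^(3-j) for j from 0 to 3.
= 160 + (-300) + 120 + (-10) = -30.

-30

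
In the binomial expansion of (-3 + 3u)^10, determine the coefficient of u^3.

-7085880

The general term is C(10,j)·(-3)^j·(3u)^(10-j); the u^3 term has j = 7.
C(10,7) = 120.
Coefficient = C(10,7) · (-3)^7 · 3^3 = 120 · (-2187) · 27 = -7085880.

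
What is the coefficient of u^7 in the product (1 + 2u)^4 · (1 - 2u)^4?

Coefficient of u^7 = Σ_{j} C(4,j)·2^j·C(4,7-j)·(-2)^(7-j) for j from 3 to 4.
= 512 + (-512) = 0.

0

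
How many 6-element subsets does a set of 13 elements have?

1716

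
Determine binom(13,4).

715

C(13,4) = (13·12·11·10) / 4! = 17160 / 24 = 715.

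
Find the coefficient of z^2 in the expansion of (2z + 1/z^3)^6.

192

General term: C(6,j)·(2z)^j·(1/z^3)^(6-j), with z-exponent 1j − 3(6−j) = 4j − 18.
Set 4j − 18 = 2: j = 5.
C(6,5) = 6; 2^5 = 32; 1^1 = 1.
Coefficient = 6 · 32 · 1 = 192.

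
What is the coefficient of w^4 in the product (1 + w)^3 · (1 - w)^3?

Coefficient of w^4 = Σ_{j} C(3,j)·1^j·C(3,4-j)·(-1)^(4-j) for j from 1 to 3.
= (-3) + 9 + (-3) = 3.

3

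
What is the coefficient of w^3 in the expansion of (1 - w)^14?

-364

The general term is C(14,j)·(1)^j·(-w)^(14-j); the w^3 term has j = 11.
C(14,11) = 364.
Coefficient = C(14,11) · (-1)^3 = 364 · (-1) = -364.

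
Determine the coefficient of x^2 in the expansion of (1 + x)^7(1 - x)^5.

Coefficient of x^2 = Σ_{j} C(7,j)·1^j·C(5,2-j)·(-1)^(2-j) for j from 0 to 2.
= 10 + (-35) + 21 = -4.

-4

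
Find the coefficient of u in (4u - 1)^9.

36

The general term is C(9,j)·(4u)^j·(-1)^(9-j); the u^1 term has j = 1.
C(9,1) = 9.
Coefficient = C(9,1) · 4^1 = 9 · 4 = 36.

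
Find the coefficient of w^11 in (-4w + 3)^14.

-41221619712

The general term is C(14,j)·(-4w)^j·(3)^(14-j); the w^11 term has j = 11.
C(14,11) = 364.
Coefficient = C(14,11) · (-4)^11 · 3^3 = 364 · (-4194304) · 27 = -41221619712.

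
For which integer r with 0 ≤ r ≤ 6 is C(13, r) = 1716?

C(13,r) increases on 0 ≤ r ≤ 6. C(13,5) = 1287 and C(13,6) = 1716, so r = 6.

6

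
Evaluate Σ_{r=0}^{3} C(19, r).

1 + 19 + 171 + 969 = 1160.

1160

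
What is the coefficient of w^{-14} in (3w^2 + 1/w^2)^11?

495

General term: C(11,j)·(3w^2)^j·(1/w^2)^(11-j), with w-exponent 2j − 2(11−j) = 4j − 22.
Set 4j − 22 = -14: j = 2.
C(11,2) = 55; 3^2 = 9; 1^9 = 1.
Coefficient = 55 · 9 · 1 = 495.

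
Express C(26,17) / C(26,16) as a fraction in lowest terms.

C(n,k+1)/C(n,k) = (n−k)/(k+1) = (26−16)/(16+1) = 10/17.

10/17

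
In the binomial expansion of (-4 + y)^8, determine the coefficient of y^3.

-57344

The general term is C(8,j)·(-4)^j·(y)^(8-j); the y^3 term has j = 5.
C(8,5) = 56.
Coefficient = C(8,5) · (-4)^5 = 56 · (-1024) = -57344.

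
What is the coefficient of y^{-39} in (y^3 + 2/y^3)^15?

245760

General term: C(15,j)·(y^3)^j·(2/y^3)^(15-j), with y-exponent 3j − 3(15−j) = 6j − 45.
Set 6j − 45 = -39: j = 1.
C(15,1) = 15; 1^1 = 1; 2^14 = 16384.
Coefficient = 15 · 1 · 16384 = 245760.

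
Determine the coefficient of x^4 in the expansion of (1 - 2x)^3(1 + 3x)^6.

-549

Coefficient of x^4 = Σ_{j} C(3,j)·(-2)^j·C(6,4-j)·3^(4-j) for j from 0 to 3.
= 1215 + (-3240) + 1620 + (-144) = -549.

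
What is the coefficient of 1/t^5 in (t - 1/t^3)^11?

General term: C(11,j)·(t)^j·(-1/t^3)^(11-j), with t-exponent 1j − 3(11−j) = 4j − 33.
Set 4j − 33 = -5: j = 7.
C(11,7) = 330; 1^7 = 1; (-1)^4 = 1.
Coefficient = 330 · 1 · 1 = 330.

330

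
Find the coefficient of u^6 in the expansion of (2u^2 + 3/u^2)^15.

1868106240

General term: C(15,j)·(2u^2)^j·(3/u^2)^(15-j), with u-exponent 2j − 2(15−j) = 4j − 30.
Set 4j − 30 = 6: j = 9.
C(15,9) = 5005; 2^9 = 512; 3^6 = 729.
Coefficient = 5005 · 512 · 729 = 1868106240.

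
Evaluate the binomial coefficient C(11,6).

462

C(11,6) = C(11,5) by symmetry.
C(11,5) = (11·10·9·8·7) / 5! = 55440 / 120 = 462.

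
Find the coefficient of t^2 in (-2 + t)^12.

67584

The general term is C(12,j)·(-2)^j·(t)^(12-j); the t^2 term has j = 10.
C(12,10) = 66.
Coefficient = C(12,10) · (-2)^10 = 66 · 1024 = 67584.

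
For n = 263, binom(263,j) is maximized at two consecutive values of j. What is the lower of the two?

131

For odd n = 263, C(263,j) peaks at j = (n−1)/2 and (n+1)/2; the lower is 131.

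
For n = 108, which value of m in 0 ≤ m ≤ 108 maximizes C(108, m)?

C(108,m) is maximized at m = 108/2 = 54.

54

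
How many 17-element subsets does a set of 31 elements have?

265182525

C(31,17) = C(31,14) by symmetry.
C(31,14) = (31·30·29·28·27·26·25·24·23·22·21·20·19·18) / 14! = 23118159385601280000 / 87178291200 = 265182525.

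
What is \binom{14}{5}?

2002

C(14,5) = (14·13·12·11·10) / 5! = 240240 / 120 = 2002.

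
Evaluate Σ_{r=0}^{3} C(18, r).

988

1 + 18 + 153 + 816 = 988.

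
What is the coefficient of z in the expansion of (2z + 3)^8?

34992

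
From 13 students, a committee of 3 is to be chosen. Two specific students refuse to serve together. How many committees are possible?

275

All 3-subsets: C(13,3) = 286. Those containing both fixed elements: C(11,1) = 11.
286 − 11 = 275.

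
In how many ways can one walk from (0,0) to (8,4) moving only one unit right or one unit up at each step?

Each path is a sequence of 12 steps with 8 rights: C(12,8) = 495.

495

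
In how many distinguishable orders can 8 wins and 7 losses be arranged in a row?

6435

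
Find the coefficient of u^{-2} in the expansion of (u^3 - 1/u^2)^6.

15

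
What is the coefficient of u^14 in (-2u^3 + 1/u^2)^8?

General term: C(8,j)·(-2u^3)^j·(1/u^2)^(8-j), with u-exponent 3j − 2(8−j) = 5j − 16.
Set 5j − 16 = 14: j = 6.
C(8,6) = 28; (-2)^6 = 64; 1^2 = 1.
Coefficient = 28 · 64 · 1 = 1792.

1792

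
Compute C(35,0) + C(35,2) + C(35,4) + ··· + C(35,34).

17179869184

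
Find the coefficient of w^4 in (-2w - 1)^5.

-80

The general term is C(5,j)·(-2w)^j·(-1)^(5-j); the w^4 term has j = 4.
C(5,4) = 5.
Coefficient = C(5,4) · (-2)^4 · (-1)^1 = 5 · 16 · (-1) = -80.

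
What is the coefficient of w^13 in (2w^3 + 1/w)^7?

672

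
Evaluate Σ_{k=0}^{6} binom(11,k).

1 + 11 + 55 + 165 + 330 + 462 + 462 = 1486.

1486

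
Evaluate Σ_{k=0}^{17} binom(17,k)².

By Vandermonde's identity, Σ C(17,k)² = C(34,17) = 2333606220.

2333606220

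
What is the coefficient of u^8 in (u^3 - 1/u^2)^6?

General term: C(6,j)·(u^3)^j·(-1/u^2)^(6-j), with u-exponent 3j − 2(6−j) = 5j − 12.
Set 5j − 12 = 8: j = 4.
C(6,4) = 15; 1^4 = 1; (-1)^2 = 1.
Coefficient = 15 · 1 · 1 = 15.

15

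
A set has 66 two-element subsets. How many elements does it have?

n(n−1)/2 = 66 ⇒ n(n−1) = 132. Since 12·11 = 132, n = 12.

12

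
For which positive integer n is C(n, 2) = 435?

30

n(n−1)/2 = 435 ⇒ n(n−1) = 870. Since 30·29 = 870, n = 30.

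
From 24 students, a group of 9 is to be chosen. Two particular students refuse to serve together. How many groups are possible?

All 9-subsets: C(24,9) = 1307504. Those containing both fixed elements: C(22,7) = 170544.
1307504 − 170544 = 1136960.

1136960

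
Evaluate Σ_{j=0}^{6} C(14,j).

6476

1 + 14 + 91 + 364 + 1001 + 2002 + 3003 = 6476.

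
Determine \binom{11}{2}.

C(11,2) = (11·10) / 2! = 110 / 2 = 55.

55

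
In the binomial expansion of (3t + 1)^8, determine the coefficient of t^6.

The general term is C(8,j)·(3t)^j·(1)^(8-j); the t^6 term has j = 6.
C(8,6) = 28.
Coefficient = C(8,6) · 3^6 = 28 · 729 = 20412.

20412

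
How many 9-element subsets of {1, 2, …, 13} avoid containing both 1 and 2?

All 9-subsets: C(13,9) = 715. Those containing both fixed elements: C(11,7) = 330.
715 − 330 = 385.

385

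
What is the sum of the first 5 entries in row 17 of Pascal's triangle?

3214

1 + 17 + 136 + 680 + 2380 = 3214.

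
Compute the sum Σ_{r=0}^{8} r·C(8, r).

1024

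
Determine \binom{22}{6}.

C(22,6) = (22·21·20·19·18·17) / 6! = 53721360 / 720 = 74613.

74613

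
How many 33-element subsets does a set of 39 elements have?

3262623

C(39,33) = C(39,6) by symmetry.
C(39,6) = (39·38·37·36·35·34) / 6! = 2349088560 / 720 = 3262623.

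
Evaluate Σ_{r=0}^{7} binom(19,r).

1 + 19 + 171 + 969 + 3876 + 11628 + 27132 + 50388 = 94184.

94184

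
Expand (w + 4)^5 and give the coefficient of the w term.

The general term is C(5,j)·(w)^j·(4)^(5-j); the w^1 term has j = 1.
C(5,1) = 5.
Coefficient = C(5,1) · 4^4 = 5 · 256 = 1280.

1280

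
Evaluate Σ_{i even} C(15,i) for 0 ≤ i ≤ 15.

16384

Even-i terms of row 15 sum to 2^14 = 16384.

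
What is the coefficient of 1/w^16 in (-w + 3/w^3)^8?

20412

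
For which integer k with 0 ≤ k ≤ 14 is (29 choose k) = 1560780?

7

C(29,k) increases on 0 ≤ k ≤ 14. C(29,6) = 475020 and C(29,7) = 1560780, so k = 7.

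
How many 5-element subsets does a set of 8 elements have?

C(8,5) = C(8,3) by symmetry.
C(8,3) = (8·7·6) / 3! = 336 / 6 = 56.

56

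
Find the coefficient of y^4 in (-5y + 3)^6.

The general term is C(6,j)·(-5y)^j·(3)^(6-j); the y^4 term has j = 4.
C(6,4) = 15.
Coefficient = C(6,4) · (-5)^4 · 3^2 = 15 · 625 · 9 = 84375.

84375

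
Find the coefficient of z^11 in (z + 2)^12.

24

The general term is C(12,j)·(z)^j·(2)^(12-j); the z^11 term has j = 11.
C(12,11) = 12.
Coefficient = C(12,11) · 2^1 = 12 · 2 = 24.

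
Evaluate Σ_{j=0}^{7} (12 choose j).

1 + 12 + 66 + 220 + 495 + 792 + 924 + 792 = 3302.

3302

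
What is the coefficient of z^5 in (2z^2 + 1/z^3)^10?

15360

General term: C(10,j)·(2z^2)^j·(1/z^3)^(10-j), with z-exponent 2j − 3(10−j) = 5j − 30.
Set 5j − 30 = 5: j = 7.
C(10,7) = 120; 2^7 = 128; 1^3 = 1.
Coefficient = 120 · 128 · 1 = 15360.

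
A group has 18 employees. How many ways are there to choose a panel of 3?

816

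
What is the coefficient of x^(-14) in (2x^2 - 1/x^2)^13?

2288

General term: C(13,j)·(2x^2)^j·(-1/x^2)^(13-j), with x-exponent 2j − 2(13−j) = 4j − 26.
Set 4j − 26 = -14: j = 3.
C(13,3) = 286; 2^3 = 8; (-1)^10 = 1.
Coefficient = 286 · 8 · 1 = 2288.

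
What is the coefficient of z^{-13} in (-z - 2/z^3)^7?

-672

General term: C(7,j)·(-z)^j·(-2/z^3)^(7-j), with z-exponent 1j − 3(7−j) = 4j − 21.
Set 4j − 21 = -13: j = 2.
C(7,2) = 21; (-1)^2 = 1; (-2)^5 = -32.
Coefficient = 21 · 1 · (-32) = -672.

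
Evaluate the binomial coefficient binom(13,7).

C(13,7) = C(13,6) by symmetry.
C(13,6) = (13·12·11·10·9·8) / 6! = 1235520 / 720 = 1716.

1716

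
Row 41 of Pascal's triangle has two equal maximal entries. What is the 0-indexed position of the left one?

20

For odd n = 41, C(41,j) peaks at j = (n−1)/2 and (n+1)/2; the lower is 20.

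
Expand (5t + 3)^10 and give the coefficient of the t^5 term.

191362500

The general term is C(10,j)·(5t)^j·(3)^(10-j); the t^5 term has j = 5.
C(10,5) = 252.
Coefficient = C(10,5) · 5^5 · 3^5 = 252 · 3125 · 243 = 191362500.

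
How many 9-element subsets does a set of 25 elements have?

2042975

C(25,9) = (25·24·23·22·21·20·19·18·17) / 9! = 741354768000 / 362880 = 2042975.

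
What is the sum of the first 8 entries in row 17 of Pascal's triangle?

41226

1 + 17 + 136 + 680 + 2380 + 6188 + 12376 + 19448 = 41226.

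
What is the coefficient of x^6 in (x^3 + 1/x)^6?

General term: C(6,j)·(x^3)^j·(1/x)^(6-j), with x-exponent 3j − 1(6−j) = 4j − 6.
Set 4j − 6 = 6: j = 3.
C(6,3) = 20; 1^3 = 1; 1^3 = 1.
Coefficient = 20 · 1 · 1 = 20.

20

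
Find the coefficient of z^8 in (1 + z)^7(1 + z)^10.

24310

(1 + z)^7(1 + z)^10 = (1 + z)^17, so the coefficient of z^8 is C(17,8)·1^8 = 24310·1 = 24310.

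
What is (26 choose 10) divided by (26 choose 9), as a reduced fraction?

17/10

C(n,k+1)/C(n,k) = (n−k)/(k+1) = (26−9)/(9+1) = 17/10.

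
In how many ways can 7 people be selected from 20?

This is C(20,7) = 77520.

77520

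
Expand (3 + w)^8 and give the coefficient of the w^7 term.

The general term is C(8,j)·(3)^j·(w)^(8-j); the w^7 term has j = 1.
C(8,1) = 8.
Coefficient = C(8,1) · 3^1 = 8 · 3 = 24.

24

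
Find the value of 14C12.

C(14,12) = C(14,2) by symmetry.
C(14,2) = (14·13) / 2! = 182 / 2 = 91.

91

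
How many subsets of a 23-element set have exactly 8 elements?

490314

Choose the 8 positions: C(23,8) = 490314.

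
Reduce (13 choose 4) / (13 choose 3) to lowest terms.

5/2

C(n,k+1)/C(n,k) = (n−k)/(k+1) = (13−3)/(3+1) = 10/4 = 5/2.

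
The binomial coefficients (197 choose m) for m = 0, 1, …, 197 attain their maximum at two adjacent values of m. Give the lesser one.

98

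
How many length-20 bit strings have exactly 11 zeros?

167960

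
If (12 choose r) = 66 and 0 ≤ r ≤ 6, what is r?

C(12,r) increases on 0 ≤ r ≤ 6. C(12,1) = 12 and C(12,2) = 66, so r = 2.

2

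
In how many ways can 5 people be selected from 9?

This is C(9,5) = 126.

126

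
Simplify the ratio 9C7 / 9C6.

3/7

C(n,k+1)/C(n,k) = (n−k)/(k+1) = (9−6)/(6+1) = 3/7.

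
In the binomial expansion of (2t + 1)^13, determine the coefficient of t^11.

159744

The general term is C(13,j)·(2t)^j·(1)^(13-j); the t^11 term has j = 11.
C(13,11) = 78.
Coefficient = C(13,11) · 2^11 = 78 · 2048 = 159744.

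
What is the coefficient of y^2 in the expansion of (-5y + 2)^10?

288000

The general term is C(10,j)·(-5y)^j·(2)^(10-j); the y^2 term has j = 2.
C(10,2) = 45.
Coefficient = C(10,2) · (-5)^2 · 2^8 = 45 · 25 · 256 = 288000.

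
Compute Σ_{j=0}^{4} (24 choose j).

12951

1 + 24 + 276 + 2024 + 10626 = 12951.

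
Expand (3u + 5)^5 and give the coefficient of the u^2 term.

The general term is C(5,j)·(3u)^j·(5)^(5-j); the u^2 term has j = 2.
C(5,2) = 10.
Coefficient = C(5,2) · 3^2 · 5^3 = 10 · 9 · 125 = 11250.

11250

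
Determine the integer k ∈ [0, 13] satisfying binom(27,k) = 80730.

5

C(27,k) increases on 0 ≤ k ≤ 13. C(27,4) = 17550 and C(27,5) = 80730, so k = 5.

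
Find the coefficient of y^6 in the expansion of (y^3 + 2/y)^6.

General term: C(6,j)·(y^3)^j·(2/y)^(6-j), with y-exponent 3j − 1(6−j) = 4j − 6.
Set 4j − 6 = 6: j = 3.
C(6,3) = 20; 1^3 = 1; 2^3 = 8.
Coefficient = 20 · 1 · 8 = 160.

160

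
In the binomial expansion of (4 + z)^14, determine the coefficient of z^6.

The general term is C(14,j)·(4)^j·(z)^(14-j); the z^6 term has j = 8.
C(14,8) = 3003.
Coefficient = C(14,8) · 4^8 = 3003 · 65536 = 196804608.

196804608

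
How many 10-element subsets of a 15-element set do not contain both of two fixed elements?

1716

All 10-subsets: C(15,10) = 3003. Those containing both fixed elements: C(13,8) = 1287.
3003 − 1287 = 1716.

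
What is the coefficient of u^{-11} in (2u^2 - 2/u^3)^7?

General term: C(7,j)·(2u^2)^j·(-2/u^3)^(7-j), with u-exponent 2j − 3(7−j) = 5j − 21.
Set 5j − 21 = -11: j = 2.
C(7,2) = 21; 2^2 = 4; (-2)^5 = -32.
Coefficient = 21 · 4 · (-32) = -2688.

-2688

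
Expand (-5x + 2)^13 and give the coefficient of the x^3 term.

-36608000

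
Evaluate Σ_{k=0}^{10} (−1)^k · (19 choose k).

43758

The partial alternating sum Σ_{k=0}^{10} (−1)^k C(19,k) = (−1)^10 C(18,10) = 43758.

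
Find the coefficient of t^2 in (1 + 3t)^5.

90

The general term is C(5,j)·(1)^j·(3t)^(5-j); the t^2 term has j = 3.
C(5,3) = 10.
Coefficient = C(5,3) · 3^2 = 10 · 9 = 90.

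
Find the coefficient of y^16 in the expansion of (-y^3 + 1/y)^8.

General term: C(8,j)·(-y^3)^j·(1/y)^(8-j), with y-exponent 3j − 1(8−j) = 4j − 8.
Set 4j − 8 = 16: j = 6.
C(8,6) = 28; (-1)^6 = 1; 1^2 = 1.
Coefficient = 28 · 1 · 1 = 28.

28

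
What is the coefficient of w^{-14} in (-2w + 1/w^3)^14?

General term: C(14,j)·(-2w)^j·(1/w^3)^(14-j), with w-exponent 1j − 3(14−j) = 4j − 42.
Set 4j − 42 = -14: j = 7.
C(14,7) = 3432; (-2)^7 = -128; 1^7 = 1.
Coefficient = 3432 · (-128) · 1 = -439296.

-439296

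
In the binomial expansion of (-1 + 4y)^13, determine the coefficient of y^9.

187432960

The general term is C(13,j)·(-1)^j·(4y)^(13-j); the y^9 term has j = 4.
C(13,4) = 715.
Coefficient = C(13,4) · 4^9 = 715 · 262144 = 187432960.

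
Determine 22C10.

646646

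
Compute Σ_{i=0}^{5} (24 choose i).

55455

1 + 24 + 276 + 2024 + 10626 + 42504 = 55455.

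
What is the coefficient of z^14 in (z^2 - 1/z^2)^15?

1365

General term: C(15,j)·(z^2)^j·(-1/z^2)^(15-j), with z-exponent 2j − 2(15−j) = 4j − 30.
Set 4j − 30 = 14: j = 11.
C(15,11) = 1365; 1^11 = 1; (-1)^4 = 1.
Coefficient = 1365 · 1 · 1 = 1365.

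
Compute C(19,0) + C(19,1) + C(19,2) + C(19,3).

1 + 19 + 171 + 969 = 1160.

1160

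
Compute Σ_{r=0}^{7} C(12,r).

3302

1 + 12 + 66 + 220 + 495 + 792 + 924 + 792 = 3302.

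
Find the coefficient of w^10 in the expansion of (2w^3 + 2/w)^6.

General term: C(6,j)·(2w^3)^j·(2/w)^(6-j), with w-exponent 3j − 1(6−j) = 4j − 6.
Set 4j − 6 = 10: j = 4.
C(6,4) = 15; 2^4 = 16; 2^2 = 4.
Coefficient = 15 · 16 · 4 = 960.

960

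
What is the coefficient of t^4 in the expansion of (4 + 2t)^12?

519045120

The general term is C(12,j)·(4)^j·(2t)^(12-j); the t^4 term has j = 8.
C(12,8) = 495.
Coefficient = C(12,8) · 4^8 · 2^4 = 495 · 65536 · 16 = 519045120.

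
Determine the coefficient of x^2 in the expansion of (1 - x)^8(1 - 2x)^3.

Coefficient of x^2 = Σ_{j} C(8,j)·(-1)^j·C(3,2-j)·(-2)^(2-j) for j from 0 to 2.
= 12 + 48 + 28 = 88.

88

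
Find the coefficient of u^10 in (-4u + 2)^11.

The general term is C(11,j)·(-4u)^j·(2)^(11-j); the u^10 term has j = 10.
C(11,10) = 11.
Coefficient = C(11,10) · (-4)^10 · 2^1 = 11 · 1048576 · 2 = 23068672.

23068672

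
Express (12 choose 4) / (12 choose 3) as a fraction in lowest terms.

9/4

C(n,k+1)/C(n,k) = (n−k)/(k+1) = (12−3)/(3+1) = 9/4.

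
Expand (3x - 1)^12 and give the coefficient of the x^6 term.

673596

The general term is C(12,j)·(3x)^j·(-1)^(12-j); the x^6 term has j = 6.
C(12,6) = 924.
Coefficient = C(12,6) · 3^6 = 924 · 729 = 673596.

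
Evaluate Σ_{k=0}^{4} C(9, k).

1 + 9 + 36 + 84 + 126 = 256.

256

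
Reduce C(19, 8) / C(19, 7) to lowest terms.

C(n,k+1)/C(n,k) = (n−k)/(k+1) = (19−7)/(7+1) = 12/8 = 3/2.

3/2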